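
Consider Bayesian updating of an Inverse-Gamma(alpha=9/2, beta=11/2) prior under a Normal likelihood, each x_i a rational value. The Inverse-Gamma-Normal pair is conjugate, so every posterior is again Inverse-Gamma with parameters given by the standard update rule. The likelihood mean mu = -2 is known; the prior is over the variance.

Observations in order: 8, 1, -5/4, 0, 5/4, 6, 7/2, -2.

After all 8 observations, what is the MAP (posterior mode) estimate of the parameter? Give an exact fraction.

1835/152

obs 1: x=8 → posterior Inverse-Gamma(5, 111/2)
obs 2: x=1 → posterior Inverse-Gamma(11/2, 60)
obs 3: x=-5/4 → posterior Inverse-Gamma(6, 1929/32)
obs 4: x=0 → posterior Inverse-Gamma(13/2, 1993/32)
obs 5: x=5/4 → posterior Inverse-Gamma(7, 1081/16)
obs 6: x=6 → posterior Inverse-Gamma(15/2, 1593/16)
obs 7: x=7/2 → posterior Inverse-Gamma(8, 1835/16)
obs 8: x=-2 → posterior Inverse-Gamma(17/2, 1835/16)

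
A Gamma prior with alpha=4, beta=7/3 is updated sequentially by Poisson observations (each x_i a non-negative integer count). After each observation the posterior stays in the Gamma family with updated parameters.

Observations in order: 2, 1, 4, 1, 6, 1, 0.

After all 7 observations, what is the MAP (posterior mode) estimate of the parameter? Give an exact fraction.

27/14

obs 1: x=2 → posterior Gamma(6, 10/3)
obs 2: x=1 → posterior Gamma(7, 13/3)
obs 3: x=4 → posterior Gamma(11, 16/3)
obs 4: x=1 → posterior Gamma(12, 19/3)
obs 5: x=6 → posterior Gamma(18, 22/3)
obs 6: x=1 → posterior Gamma(19, 25/3)
obs 7: x=0 → posterior Gamma(19, 28/3)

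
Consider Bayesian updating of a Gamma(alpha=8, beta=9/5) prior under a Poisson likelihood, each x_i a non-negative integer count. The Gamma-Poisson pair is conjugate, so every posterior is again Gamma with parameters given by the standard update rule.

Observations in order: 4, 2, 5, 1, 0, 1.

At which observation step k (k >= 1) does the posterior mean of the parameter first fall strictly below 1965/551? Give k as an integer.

obs 1: x=4 → posterior Gamma(12, 14/5)
obs 2: x=2 → posterior Gamma(14, 19/5)
obs 3: x=5 → posterior Gamma(19, 24/5)
obs 4: x=1 → posterior Gamma(20, 29/5)
obs 5: x=0 → posterior Gamma(20, 34/5)
obs 6: x=1 → posterior Gamma(21, 39/5)

k = 4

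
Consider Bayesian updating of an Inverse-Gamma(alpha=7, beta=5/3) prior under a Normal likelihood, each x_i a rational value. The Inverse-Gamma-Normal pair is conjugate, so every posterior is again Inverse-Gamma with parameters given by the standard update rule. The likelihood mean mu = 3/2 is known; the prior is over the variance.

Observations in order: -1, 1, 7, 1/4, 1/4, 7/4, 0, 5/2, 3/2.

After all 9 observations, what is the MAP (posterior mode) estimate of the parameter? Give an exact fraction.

obs 1: x=-1 → posterior Inverse-Gamma(15/2, 115/24)
obs 2: x=1 → posterior Inverse-Gamma(8, 59/12)
obs 3: x=7 → posterior Inverse-Gamma(17/2, 481/24)
obs 4: x=1/4 → posterior Inverse-Gamma(9, 1999/96)
obs 5: x=1/4 → posterior Inverse-Gamma(19/2, 1037/48)
obs 6: x=7/4 → posterior Inverse-Gamma(10, 2077/96)
obs 7: x=0 → posterior Inverse-Gamma(21/2, 2185/96)
obs 8: x=5/2 → posterior Inverse-Gamma(11, 2233/96)
obs 9: x=3/2 → posterior Inverse-Gamma(23/2, 2233/96)

2233/1200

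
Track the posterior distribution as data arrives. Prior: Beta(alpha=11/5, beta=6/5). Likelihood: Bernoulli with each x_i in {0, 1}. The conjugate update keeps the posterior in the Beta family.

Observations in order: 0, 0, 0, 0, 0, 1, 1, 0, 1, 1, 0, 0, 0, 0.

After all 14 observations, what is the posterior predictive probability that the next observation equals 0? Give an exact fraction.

obs 1: x=0 → posterior Beta(11/5, 11/5)
obs 2: x=0 → posterior Beta(11/5, 16/5)
obs 3: x=0 → posterior Beta(11/5, 21/5)
obs 4: x=0 → posterior Beta(11/5, 26/5)
obs 5: x=0 → posterior Beta(11/5, 31/5)
obs 6: x=1 → posterior Beta(16/5, 31/5)
obs 7: x=1 → posterior Beta(21/5, 31/5)
obs 8: x=0 → posterior Beta(21/5, 36/5)
obs 9: x=1 → posterior Beta(26/5, 36/5)
obs 10: x=1 → posterior Beta(31/5, 36/5)
obs 11: x=0 → posterior Beta(31/5, 41/5)
obs 12: x=0 → posterior Beta(31/5, 46/5)
obs 13: x=0 → posterior Beta(31/5, 51/5)
obs 14: x=0 → posterior Beta(31/5, 56/5)

56/87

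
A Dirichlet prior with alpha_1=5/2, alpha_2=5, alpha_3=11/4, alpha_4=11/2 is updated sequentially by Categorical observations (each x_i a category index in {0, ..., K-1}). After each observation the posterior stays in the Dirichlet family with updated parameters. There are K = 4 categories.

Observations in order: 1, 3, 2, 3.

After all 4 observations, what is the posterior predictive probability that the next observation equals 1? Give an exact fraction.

obs 1: x=1 → posterior Dirichlet(5/2, 6, 11/4, 11/2)
obs 2: x=3 → posterior Dirichlet(5/2, 6, 11/4, 13/2)
obs 3: x=2 → posterior Dirichlet(5/2, 6, 15/4, 13/2)
obs 4: x=3 → posterior Dirichlet(5/2, 6, 15/4, 15/2)

24/79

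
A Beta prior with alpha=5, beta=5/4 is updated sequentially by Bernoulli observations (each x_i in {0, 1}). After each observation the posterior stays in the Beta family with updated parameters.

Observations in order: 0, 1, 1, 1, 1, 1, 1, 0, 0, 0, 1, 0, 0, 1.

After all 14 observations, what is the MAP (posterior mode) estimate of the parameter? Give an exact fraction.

obs 1: x=0 → posterior Beta(5, 9/4)
obs 2: x=1 → posterior Beta(6, 9/4)
obs 3: x=1 → posterior Beta(7, 9/4)
obs 4: x=1 → posterior Beta(8, 9/4)
obs 5: x=1 → posterior Beta(9, 9/4)
obs 6: x=1 → posterior Beta(10, 9/4)
obs 7: x=1 → posterior Beta(11, 9/4)
obs 8: x=0 → posterior Beta(11, 13/4)
obs 9: x=0 → posterior Beta(11, 17/4)
obs 10: x=0 → posterior Beta(11, 21/4)
obs 11: x=1 → posterior Beta(12, 21/4)
obs 12: x=0 → posterior Beta(12, 25/4)
obs 13: x=0 → posterior Beta(12, 29/4)
obs 14: x=1 → posterior Beta(13, 29/4)

48/73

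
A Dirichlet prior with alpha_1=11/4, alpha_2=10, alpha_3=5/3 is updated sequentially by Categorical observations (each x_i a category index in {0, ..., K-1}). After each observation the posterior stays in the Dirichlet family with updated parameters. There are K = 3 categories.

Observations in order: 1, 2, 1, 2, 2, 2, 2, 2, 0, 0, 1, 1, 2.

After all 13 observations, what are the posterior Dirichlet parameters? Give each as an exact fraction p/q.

alpha_1=19/4, alpha_2=14, alpha_3=26/3

obs 1: x=1 → posterior Dirichlet(11/4, 11, 5/3)
obs 2: x=2 → posterior Dirichlet(11/4, 11, 8/3)
obs 3: x=1 → posterior Dirichlet(11/4, 12, 8/3)
obs 4: x=2 → posterior Dirichlet(11/4, 12, 11/3)
obs 5: x=2 → posterior Dirichlet(11/4, 12, 14/3)
obs 6: x=2 → posterior Dirichlet(11/4, 12, 17/3)
obs 7: x=2 → posterior Dirichlet(11/4, 12, 20/3)
obs 8: x=2 → posterior Dirichlet(11/4, 12, 23/3)
obs 9: x=0 → posterior Dirichlet(15/4, 12, 23/3)
obs 10: x=0 → posterior Dirichlet(19/4, 12, 23/3)
obs 11: x=1 → posterior Dirichlet(19/4, 13, 23/3)
obs 12: x=1 → posterior Dirichlet(19/4, 14, 23/3)
obs 13: x=2 → posterior Dirichlet(19/4, 14, 26/3)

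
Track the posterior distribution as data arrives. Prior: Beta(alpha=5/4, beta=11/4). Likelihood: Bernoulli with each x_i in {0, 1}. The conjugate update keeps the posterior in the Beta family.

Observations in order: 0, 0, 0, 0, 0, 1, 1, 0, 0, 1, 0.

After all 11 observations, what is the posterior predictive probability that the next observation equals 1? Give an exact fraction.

17/60

obs 1: x=0 → posterior Beta(5/4, 15/4)
obs 2: x=0 → posterior Beta(5/4, 19/4)
obs 3: x=0 → posterior Beta(5/4, 23/4)
obs 4: x=0 → posterior Beta(5/4, 27/4)
obs 5: x=0 → posterior Beta(5/4, 31/4)
obs 6: x=1 → posterior Beta(9/4, 31/4)
obs 7: x=1 → posterior Beta(13/4, 31/4)
obs 8: x=0 → posterior Beta(13/4, 35/4)
obs 9: x=0 → posterior Beta(13/4, 39/4)
obs 10: x=1 → posterior Beta(17/4, 39/4)
obs 11: x=0 → posterior Beta(17/4, 43/4)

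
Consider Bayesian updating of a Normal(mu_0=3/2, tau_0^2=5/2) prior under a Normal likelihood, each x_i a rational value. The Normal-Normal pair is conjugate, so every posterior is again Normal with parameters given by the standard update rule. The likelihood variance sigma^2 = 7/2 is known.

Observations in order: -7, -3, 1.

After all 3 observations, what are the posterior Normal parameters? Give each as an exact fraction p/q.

mu_0=-69/44, tau_0^2=35/44

obs 1: x=-7 → posterior Normal(-49/24, 35/24)
obs 2: x=-3 → posterior Normal(-79/34, 35/34)
obs 3: x=1 → posterior Normal(-69/44, 35/44)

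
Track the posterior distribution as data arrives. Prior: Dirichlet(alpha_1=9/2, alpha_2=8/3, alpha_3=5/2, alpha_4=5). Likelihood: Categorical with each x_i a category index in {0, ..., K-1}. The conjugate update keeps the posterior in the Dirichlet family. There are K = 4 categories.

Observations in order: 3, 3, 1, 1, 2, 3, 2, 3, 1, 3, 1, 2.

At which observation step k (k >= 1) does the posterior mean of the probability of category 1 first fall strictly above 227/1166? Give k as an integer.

k = 3

obs 1: x=3 → posterior Dirichlet(9/2, 8/3, 5/2, 6)
obs 2: x=3 → posterior Dirichlet(9/2, 8/3, 5/2, 7)
obs 3: x=1 → posterior Dirichlet(9/2, 11/3, 5/2, 7)
obs 4: x=1 → posterior Dirichlet(9/2, 14/3, 5/2, 7)
obs 5: x=2 → posterior Dirichlet(9/2, 14/3, 7/2, 7)
obs 6: x=3 → posterior Dirichlet(9/2, 14/3, 7/2, 8)
obs 7: x=2 → posterior Dirichlet(9/2, 14/3, 9/2, 8)
obs 8: x=3 → posterior Dirichlet(9/2, 14/3, 9/2, 9)
obs 9: x=1 → posterior Dirichlet(9/2, 17/3, 9/2, 9)
obs 10: x=3 → posterior Dirichlet(9/2, 17/3, 9/2, 10)
obs 11: x=1 → posterior Dirichlet(9/2, 20/3, 9/2, 10)
obs 12: x=2 → posterior Dirichlet(9/2, 20/3, 11/2, 10)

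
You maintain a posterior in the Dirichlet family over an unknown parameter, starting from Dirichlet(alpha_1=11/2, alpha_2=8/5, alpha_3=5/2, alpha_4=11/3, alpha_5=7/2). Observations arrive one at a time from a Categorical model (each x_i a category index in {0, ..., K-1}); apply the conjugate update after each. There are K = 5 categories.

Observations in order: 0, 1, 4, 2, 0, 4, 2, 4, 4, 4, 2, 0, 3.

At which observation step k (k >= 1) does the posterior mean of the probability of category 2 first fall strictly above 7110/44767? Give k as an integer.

obs 1: x=0 → posterior Dirichlet(13/2, 8/5, 5/2, 11/3, 7/2)
obs 2: x=1 → posterior Dirichlet(13/2, 13/5, 5/2, 11/3, 7/2)
obs 3: x=4 → posterior Dirichlet(13/2, 13/5, 5/2, 11/3, 9/2)
obs 4: x=2 → posterior Dirichlet(13/2, 13/5, 7/2, 11/3, 9/2)
obs 5: x=0 → posterior Dirichlet(15/2, 13/5, 7/2, 11/3, 9/2)
obs 6: x=4 → posterior Dirichlet(15/2, 13/5, 7/2, 11/3, 11/2)
obs 7: x=2 → posterior Dirichlet(15/2, 13/5, 9/2, 11/3, 11/2)
obs 8: x=4 → posterior Dirichlet(15/2, 13/5, 9/2, 11/3, 13/2)
obs 9: x=4 → posterior Dirichlet(15/2, 13/5, 9/2, 11/3, 15/2)
obs 10: x=4 → posterior Dirichlet(15/2, 13/5, 9/2, 11/3, 17/2)
obs 11: x=2 → posterior Dirichlet(15/2, 13/5, 11/2, 11/3, 17/2)
obs 12: x=0 → posterior Dirichlet(17/2, 13/5, 11/2, 11/3, 17/2)
obs 13: x=3 → posterior Dirichlet(17/2, 13/5, 11/2, 14/3, 17/2)

k = 4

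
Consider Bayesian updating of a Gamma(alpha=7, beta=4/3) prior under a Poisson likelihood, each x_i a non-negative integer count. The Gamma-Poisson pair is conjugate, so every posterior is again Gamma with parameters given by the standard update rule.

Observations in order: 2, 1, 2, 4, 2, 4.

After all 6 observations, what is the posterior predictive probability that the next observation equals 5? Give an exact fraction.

obs 1: x=2 → posterior Gamma(9, 7/3)
obs 2: x=1 → posterior Gamma(10, 10/3)
obs 3: x=2 → posterior Gamma(12, 13/3)
obs 4: x=4 → posterior Gamma(16, 16/3)
obs 5: x=2 → posterior Gamma(18, 19/3)
obs 6: x=4 → posterior Gamma(22, 22/3)

1091513512568692416797799083799478272/11102230246251565404236316680908203125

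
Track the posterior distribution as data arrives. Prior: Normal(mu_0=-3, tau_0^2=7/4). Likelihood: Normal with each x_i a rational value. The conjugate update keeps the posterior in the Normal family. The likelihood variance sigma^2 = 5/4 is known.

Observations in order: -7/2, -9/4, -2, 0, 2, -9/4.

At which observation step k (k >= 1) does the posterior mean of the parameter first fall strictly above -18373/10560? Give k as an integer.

obs 1: x=-7/2 → posterior Normal(-79/24, 35/48)
obs 2: x=-9/4 → posterior Normal(-221/76, 35/76)
obs 3: x=-2 → posterior Normal(-277/104, 35/104)
obs 4: x=0 → posterior Normal(-277/132, 35/132)
obs 5: x=2 → posterior Normal(-221/160, 7/32)
obs 6: x=-9/4 → posterior Normal(-71/47, 35/188)

k = 5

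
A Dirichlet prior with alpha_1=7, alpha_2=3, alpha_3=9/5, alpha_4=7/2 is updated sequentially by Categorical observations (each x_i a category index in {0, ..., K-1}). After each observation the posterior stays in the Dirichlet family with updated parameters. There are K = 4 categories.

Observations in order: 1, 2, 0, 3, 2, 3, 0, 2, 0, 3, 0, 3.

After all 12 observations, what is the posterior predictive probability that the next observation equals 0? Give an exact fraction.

110/273

obs 1: x=1 → posterior Dirichlet(7, 4, 9/5, 7/2)
obs 2: x=2 → posterior Dirichlet(7, 4, 14/5, 7/2)
obs 3: x=0 → posterior Dirichlet(8, 4, 14/5, 7/2)
obs 4: x=3 → posterior Dirichlet(8, 4, 14/5, 9/2)
obs 5: x=2 → posterior Dirichlet(8, 4, 19/5, 9/2)
obs 6: x=3 → posterior Dirichlet(8, 4, 19/5, 11/2)
obs 7: x=0 → posterior Dirichlet(9, 4, 19/5, 11/2)
obs 8: x=2 → posterior Dirichlet(9, 4, 24/5, 11/2)
obs 9: x=0 → posterior Dirichlet(10, 4, 24/5, 11/2)
obs 10: x=3 → posterior Dirichlet(10, 4, 24/5, 13/2)
obs 11: x=0 → posterior Dirichlet(11, 4, 24/5, 13/2)
obs 12: x=3 → posterior Dirichlet(11, 4, 24/5, 15/2)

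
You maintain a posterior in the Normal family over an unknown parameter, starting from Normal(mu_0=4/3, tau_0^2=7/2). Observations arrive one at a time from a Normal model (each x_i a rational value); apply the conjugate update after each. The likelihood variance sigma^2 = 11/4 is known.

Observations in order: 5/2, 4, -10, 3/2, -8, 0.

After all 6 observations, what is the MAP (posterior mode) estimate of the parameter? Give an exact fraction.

obs 1: x=5/2 → posterior Normal(149/75, 77/50)
obs 2: x=4 → posterior Normal(317/117, 77/78)
obs 3: x=-10 → posterior Normal(-103/159, 77/106)
obs 4: x=3/2 → posterior Normal(-40/201, 77/134)
obs 5: x=-8 → posterior Normal(-376/243, 77/162)
obs 6: x=0 → posterior Normal(-376/285, 77/190)

-376/285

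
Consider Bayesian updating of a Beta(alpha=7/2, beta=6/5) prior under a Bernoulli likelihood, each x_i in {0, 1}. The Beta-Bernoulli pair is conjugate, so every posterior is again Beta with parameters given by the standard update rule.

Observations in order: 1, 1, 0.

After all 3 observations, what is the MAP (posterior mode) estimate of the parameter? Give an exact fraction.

obs 1: x=1 → posterior Beta(9/2, 6/5)
obs 2: x=1 → posterior Beta(11/2, 6/5)
obs 3: x=0 → posterior Beta(11/2, 11/5)

15/19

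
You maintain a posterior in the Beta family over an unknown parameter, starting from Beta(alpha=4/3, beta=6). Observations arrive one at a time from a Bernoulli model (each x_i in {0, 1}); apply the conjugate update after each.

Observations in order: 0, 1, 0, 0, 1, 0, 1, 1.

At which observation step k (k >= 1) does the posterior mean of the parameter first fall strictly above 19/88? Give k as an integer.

k = 2

obs 1: x=0 → posterior Beta(4/3, 7)
obs 2: x=1 → posterior Beta(7/3, 7)
obs 3: x=0 → posterior Beta(7/3, 8)
obs 4: x=0 → posterior Beta(7/3, 9)
obs 5: x=1 → posterior Beta(10/3, 9)
obs 6: x=0 → posterior Beta(10/3, 10)
obs 7: x=1 → posterior Beta(13/3, 10)
obs 8: x=1 → posterior Beta(16/3, 10)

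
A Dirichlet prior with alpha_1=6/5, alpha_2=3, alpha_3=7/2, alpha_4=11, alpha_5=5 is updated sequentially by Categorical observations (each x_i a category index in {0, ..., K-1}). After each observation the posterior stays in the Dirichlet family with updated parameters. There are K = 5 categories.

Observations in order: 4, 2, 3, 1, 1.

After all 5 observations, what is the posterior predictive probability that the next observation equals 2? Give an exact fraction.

obs 1: x=4 → posterior Dirichlet(6/5, 3, 7/2, 11, 6)
obs 2: x=2 → posterior Dirichlet(6/5, 3, 9/2, 11, 6)
obs 3: x=3 → posterior Dirichlet(6/5, 3, 9/2, 12, 6)
obs 4: x=1 → posterior Dirichlet(6/5, 4, 9/2, 12, 6)
obs 5: x=1 → posterior Dirichlet(6/5, 5, 9/2, 12, 6)

45/287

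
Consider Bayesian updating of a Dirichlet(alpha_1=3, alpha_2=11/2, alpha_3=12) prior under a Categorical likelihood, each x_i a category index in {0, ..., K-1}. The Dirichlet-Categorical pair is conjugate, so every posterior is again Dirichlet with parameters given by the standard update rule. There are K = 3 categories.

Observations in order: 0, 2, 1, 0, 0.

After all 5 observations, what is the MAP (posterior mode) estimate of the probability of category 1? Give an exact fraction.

11/45

obs 1: x=0 → posterior Dirichlet(4, 11/2, 12)
obs 2: x=2 → posterior Dirichlet(4, 11/2, 13)
obs 3: x=1 → posterior Dirichlet(4, 13/2, 13)
obs 4: x=0 → posterior Dirichlet(5, 13/2, 13)
obs 5: x=0 → posterior Dirichlet(6, 13/2, 13)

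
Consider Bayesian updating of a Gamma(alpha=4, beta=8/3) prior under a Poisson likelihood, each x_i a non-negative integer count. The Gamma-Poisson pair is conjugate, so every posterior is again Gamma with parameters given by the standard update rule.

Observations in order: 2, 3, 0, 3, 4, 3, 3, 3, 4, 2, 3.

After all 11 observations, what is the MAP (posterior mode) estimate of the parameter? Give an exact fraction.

obs 1: x=2 → posterior Gamma(6, 11/3)
obs 2: x=3 → posterior Gamma(9, 14/3)
obs 3: x=0 → posterior Gamma(9, 17/3)
obs 4: x=3 → posterior Gamma(12, 20/3)
obs 5: x=4 → posterior Gamma(16, 23/3)
obs 6: x=3 → posterior Gamma(19, 26/3)
obs 7: x=3 → posterior Gamma(22, 29/3)
obs 8: x=3 → posterior Gamma(25, 32/3)
obs 9: x=4 → posterior Gamma(29, 35/3)
obs 10: x=2 → posterior Gamma(31, 38/3)
obs 11: x=3 → posterior Gamma(34, 41/3)

99/41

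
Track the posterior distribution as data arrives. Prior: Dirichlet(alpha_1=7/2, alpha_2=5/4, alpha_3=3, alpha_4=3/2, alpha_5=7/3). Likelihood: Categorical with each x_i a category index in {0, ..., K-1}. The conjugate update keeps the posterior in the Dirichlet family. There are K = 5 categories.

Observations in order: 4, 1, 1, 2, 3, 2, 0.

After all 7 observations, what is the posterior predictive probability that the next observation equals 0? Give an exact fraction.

obs 1: x=4 → posterior Dirichlet(7/2, 5/4, 3, 3/2, 10/3)
obs 2: x=1 → posterior Dirichlet(7/2, 9/4, 3, 3/2, 10/3)
obs 3: x=1 → posterior Dirichlet(7/2, 13/4, 3, 3/2, 10/3)
obs 4: x=2 → posterior Dirichlet(7/2, 13/4, 4, 3/2, 10/3)
obs 5: x=3 → posterior Dirichlet(7/2, 13/4, 4, 5/2, 10/3)
obs 6: x=2 → posterior Dirichlet(7/2, 13/4, 5, 5/2, 10/3)
obs 7: x=0 → posterior Dirichlet(9/2, 13/4, 5, 5/2, 10/3)

54/223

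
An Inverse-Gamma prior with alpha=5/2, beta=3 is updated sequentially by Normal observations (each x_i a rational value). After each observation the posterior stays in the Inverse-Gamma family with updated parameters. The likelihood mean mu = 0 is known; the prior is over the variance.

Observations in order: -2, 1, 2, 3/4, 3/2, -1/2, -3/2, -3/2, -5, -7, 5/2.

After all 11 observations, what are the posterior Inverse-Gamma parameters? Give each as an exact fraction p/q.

alpha=8, beta=1645/32

obs 1: x=-2 → posterior Inverse-Gamma(3, 5)
obs 2: x=1 → posterior Inverse-Gamma(7/2, 11/2)
obs 3: x=2 → posterior Inverse-Gamma(4, 15/2)
obs 4: x=3/4 → posterior Inverse-Gamma(9/2, 249/32)
obs 5: x=3/2 → posterior Inverse-Gamma(5, 285/32)
obs 6: x=-1/2 → posterior Inverse-Gamma(11/2, 289/32)
obs 7: x=-3/2 → posterior Inverse-Gamma(6, 325/32)
obs 8: x=-3/2 → posterior Inverse-Gamma(13/2, 361/32)
obs 9: x=-5 → posterior Inverse-Gamma(7, 761/32)
obs 10: x=-7 → posterior Inverse-Gamma(15/2, 1545/32)
obs 11: x=5/2 → posterior Inverse-Gamma(8, 1645/32)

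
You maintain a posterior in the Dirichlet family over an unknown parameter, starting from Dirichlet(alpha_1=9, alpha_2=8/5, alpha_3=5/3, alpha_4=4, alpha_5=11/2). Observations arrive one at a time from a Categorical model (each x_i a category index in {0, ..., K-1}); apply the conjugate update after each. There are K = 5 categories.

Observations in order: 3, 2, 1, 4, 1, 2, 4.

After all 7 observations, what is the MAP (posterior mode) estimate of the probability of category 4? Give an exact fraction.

obs 1: x=3 → posterior Dirichlet(9, 8/5, 5/3, 5, 11/2)
obs 2: x=2 → posterior Dirichlet(9, 8/5, 8/3, 5, 11/2)
obs 3: x=1 → posterior Dirichlet(9, 13/5, 8/3, 5, 11/2)
obs 4: x=4 → posterior Dirichlet(9, 13/5, 8/3, 5, 13/2)
obs 5: x=1 → posterior Dirichlet(9, 18/5, 8/3, 5, 13/2)
obs 6: x=2 → posterior Dirichlet(9, 18/5, 11/3, 5, 13/2)
obs 7: x=4 → posterior Dirichlet(9, 18/5, 11/3, 5, 15/2)

195/713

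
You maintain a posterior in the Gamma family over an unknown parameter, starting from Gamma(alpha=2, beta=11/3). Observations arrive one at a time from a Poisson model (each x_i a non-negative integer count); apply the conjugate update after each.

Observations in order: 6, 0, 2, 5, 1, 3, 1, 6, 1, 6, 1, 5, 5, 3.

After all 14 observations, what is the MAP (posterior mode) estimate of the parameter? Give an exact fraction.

138/53

obs 1: x=6 → posterior Gamma(8, 14/3)
obs 2: x=0 → posterior Gamma(8, 17/3)
obs 3: x=2 → posterior Gamma(10, 20/3)
obs 4: x=5 → posterior Gamma(15, 23/3)
obs 5: x=1 → posterior Gamma(16, 26/3)
obs 6: x=3 → posterior Gamma(19, 29/3)
obs 7: x=1 → posterior Gamma(20, 32/3)
obs 8: x=6 → posterior Gamma(26, 35/3)
obs 9: x=1 → posterior Gamma(27, 38/3)
obs 10: x=6 → posterior Gamma(33, 41/3)
obs 11: x=1 → posterior Gamma(34, 44/3)
obs 12: x=5 → posterior Gamma(39, 47/3)
obs 13: x=5 → posterior Gamma(44, 50/3)
obs 14: x=3 → posterior Gamma(47, 53/3)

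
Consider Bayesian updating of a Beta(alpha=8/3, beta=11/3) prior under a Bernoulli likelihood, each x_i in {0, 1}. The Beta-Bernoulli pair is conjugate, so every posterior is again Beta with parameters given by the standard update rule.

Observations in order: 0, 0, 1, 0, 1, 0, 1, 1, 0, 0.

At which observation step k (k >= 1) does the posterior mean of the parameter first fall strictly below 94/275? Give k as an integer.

k = 2

obs 1: x=0 → posterior Beta(8/3, 14/3)
obs 2: x=0 → posterior Beta(8/3, 17/3)
obs 3: x=1 → posterior Beta(11/3, 17/3)
obs 4: x=0 → posterior Beta(11/3, 20/3)
obs 5: x=1 → posterior Beta(14/3, 20/3)
obs 6: x=0 → posterior Beta(14/3, 23/3)
obs 7: x=1 → posterior Beta(17/3, 23/3)
obs 8: x=1 → posterior Beta(20/3, 23/3)
obs 9: x=0 → posterior Beta(20/3, 26/3)
obs 10: x=0 → posterior Beta(20/3, 29/3)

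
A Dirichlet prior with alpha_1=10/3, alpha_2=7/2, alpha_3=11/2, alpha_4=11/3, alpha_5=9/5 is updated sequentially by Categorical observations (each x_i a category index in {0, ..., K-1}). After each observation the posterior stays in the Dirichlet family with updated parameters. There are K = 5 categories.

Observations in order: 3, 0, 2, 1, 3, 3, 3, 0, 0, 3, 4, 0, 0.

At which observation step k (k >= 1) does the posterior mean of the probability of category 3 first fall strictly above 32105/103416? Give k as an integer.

k = 10

obs 1: x=3 → posterior Dirichlet(10/3, 7/2, 11/2, 14/3, 9/5)
obs 2: x=0 → posterior Dirichlet(13/3, 7/2, 11/2, 14/3, 9/5)
obs 3: x=2 → posterior Dirichlet(13/3, 7/2, 13/2, 14/3, 9/5)
obs 4: x=1 → posterior Dirichlet(13/3, 9/2, 13/2, 14/3, 9/5)
obs 5: x=3 → posterior Dirichlet(13/3, 9/2, 13/2, 17/3, 9/5)
obs 6: x=3 → posterior Dirichlet(13/3, 9/2, 13/2, 20/3, 9/5)
obs 7: x=3 → posterior Dirichlet(13/3, 9/2, 13/2, 23/3, 9/5)
obs 8: x=0 → posterior Dirichlet(16/3, 9/2, 13/2, 23/3, 9/5)
obs 9: x=0 → posterior Dirichlet(19/3, 9/2, 13/2, 23/3, 9/5)
obs 10: x=3 → posterior Dirichlet(19/3, 9/2, 13/2, 26/3, 9/5)
obs 11: x=4 → posterior Dirichlet(19/3, 9/2, 13/2, 26/3, 14/5)
obs 12: x=0 → posterior Dirichlet(22/3, 9/2, 13/2, 26/3, 14/5)
obs 13: x=0 → posterior Dirichlet(25/3, 9/2, 13/2, 26/3, 14/5)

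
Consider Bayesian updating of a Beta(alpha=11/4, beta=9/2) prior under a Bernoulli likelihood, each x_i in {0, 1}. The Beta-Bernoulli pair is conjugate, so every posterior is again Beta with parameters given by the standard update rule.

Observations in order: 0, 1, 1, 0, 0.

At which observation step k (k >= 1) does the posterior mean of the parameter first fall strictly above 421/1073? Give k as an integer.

obs 1: x=0 → posterior Beta(11/4, 11/2)
obs 2: x=1 → posterior Beta(15/4, 11/2)
obs 3: x=1 → posterior Beta(19/4, 11/2)
obs 4: x=0 → posterior Beta(19/4, 13/2)
obs 5: x=0 → posterior Beta(19/4, 15/2)

k = 2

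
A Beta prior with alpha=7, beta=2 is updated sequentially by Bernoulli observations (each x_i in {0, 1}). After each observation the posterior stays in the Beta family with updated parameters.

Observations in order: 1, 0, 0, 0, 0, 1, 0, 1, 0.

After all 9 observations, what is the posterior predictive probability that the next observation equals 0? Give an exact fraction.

obs 1: x=1 → posterior Beta(8, 2)
obs 2: x=0 → posterior Beta(8, 3)
obs 3: x=0 → posterior Beta(8, 4)
obs 4: x=0 → posterior Beta(8, 5)
obs 5: x=0 → posterior Beta(8, 6)
obs 6: x=1 → posterior Beta(9, 6)
obs 7: x=0 → posterior Beta(9, 7)
obs 8: x=1 → posterior Beta(10, 7)
obs 9: x=0 → posterior Beta(10, 8)

4/9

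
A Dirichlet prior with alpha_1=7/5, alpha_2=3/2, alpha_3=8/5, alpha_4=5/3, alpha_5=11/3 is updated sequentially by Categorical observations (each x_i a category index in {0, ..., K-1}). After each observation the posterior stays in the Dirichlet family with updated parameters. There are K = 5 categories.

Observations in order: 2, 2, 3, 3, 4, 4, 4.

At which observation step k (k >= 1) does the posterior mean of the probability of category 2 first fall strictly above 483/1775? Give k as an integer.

obs 1: x=2 → posterior Dirichlet(7/5, 3/2, 13/5, 5/3, 11/3)
obs 2: x=2 → posterior Dirichlet(7/5, 3/2, 18/5, 5/3, 11/3)
obs 3: x=3 → posterior Dirichlet(7/5, 3/2, 18/5, 8/3, 11/3)
obs 4: x=3 → posterior Dirichlet(7/5, 3/2, 18/5, 11/3, 11/3)
obs 5: x=4 → posterior Dirichlet(7/5, 3/2, 18/5, 11/3, 14/3)
obs 6: x=4 → posterior Dirichlet(7/5, 3/2, 18/5, 11/3, 17/3)
obs 7: x=4 → posterior Dirichlet(7/5, 3/2, 18/5, 11/3, 20/3)

k = 2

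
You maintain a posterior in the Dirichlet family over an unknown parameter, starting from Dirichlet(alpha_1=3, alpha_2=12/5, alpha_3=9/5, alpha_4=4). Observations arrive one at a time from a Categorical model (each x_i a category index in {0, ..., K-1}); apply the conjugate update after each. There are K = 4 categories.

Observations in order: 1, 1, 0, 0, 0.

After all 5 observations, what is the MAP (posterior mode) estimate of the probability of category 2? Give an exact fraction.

obs 1: x=1 → posterior Dirichlet(3, 17/5, 9/5, 4)
obs 2: x=1 → posterior Dirichlet(3, 22/5, 9/5, 4)
obs 3: x=0 → posterior Dirichlet(4, 22/5, 9/5, 4)
obs 4: x=0 → posterior Dirichlet(5, 22/5, 9/5, 4)
obs 5: x=0 → posterior Dirichlet(6, 22/5, 9/5, 4)

4/61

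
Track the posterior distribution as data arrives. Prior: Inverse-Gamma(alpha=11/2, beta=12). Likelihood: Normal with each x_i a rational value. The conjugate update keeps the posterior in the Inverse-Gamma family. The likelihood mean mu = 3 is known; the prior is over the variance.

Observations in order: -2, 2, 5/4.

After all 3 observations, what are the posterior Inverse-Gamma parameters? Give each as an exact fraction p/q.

obs 1: x=-2 → posterior Inverse-Gamma(6, 49/2)
obs 2: x=2 → posterior Inverse-Gamma(13/2, 25)
obs 3: x=5/4 → posterior Inverse-Gamma(7, 849/32)

alpha=7, beta=849/32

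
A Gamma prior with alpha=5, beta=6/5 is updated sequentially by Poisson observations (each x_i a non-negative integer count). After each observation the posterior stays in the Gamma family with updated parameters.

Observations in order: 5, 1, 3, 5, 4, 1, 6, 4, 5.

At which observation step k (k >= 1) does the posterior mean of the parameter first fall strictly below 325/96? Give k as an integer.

obs 1: x=5 → posterior Gamma(10, 11/5)
obs 2: x=1 → posterior Gamma(11, 16/5)
obs 3: x=3 → posterior Gamma(14, 21/5)
obs 4: x=5 → posterior Gamma(19, 26/5)
obs 5: x=4 → posterior Gamma(23, 31/5)
obs 6: x=1 → posterior Gamma(24, 36/5)
obs 7: x=6 → posterior Gamma(30, 41/5)
obs 8: x=4 → posterior Gamma(34, 46/5)
obs 9: x=5 → posterior Gamma(39, 51/5)

k = 3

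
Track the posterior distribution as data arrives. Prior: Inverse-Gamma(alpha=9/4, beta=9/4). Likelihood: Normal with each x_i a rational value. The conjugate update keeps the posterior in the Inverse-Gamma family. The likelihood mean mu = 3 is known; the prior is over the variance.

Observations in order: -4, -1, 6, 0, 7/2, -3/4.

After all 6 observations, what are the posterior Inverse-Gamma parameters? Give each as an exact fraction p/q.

obs 1: x=-4 → posterior Inverse-Gamma(11/4, 107/4)
obs 2: x=-1 → posterior Inverse-Gamma(13/4, 139/4)
obs 3: x=6 → posterior Inverse-Gamma(15/4, 157/4)
obs 4: x=0 → posterior Inverse-Gamma(17/4, 175/4)
obs 5: x=7/2 → posterior Inverse-Gamma(19/4, 351/8)
obs 6: x=-3/4 → posterior Inverse-Gamma(21/4, 1629/32)

alpha=21/4, beta=1629/32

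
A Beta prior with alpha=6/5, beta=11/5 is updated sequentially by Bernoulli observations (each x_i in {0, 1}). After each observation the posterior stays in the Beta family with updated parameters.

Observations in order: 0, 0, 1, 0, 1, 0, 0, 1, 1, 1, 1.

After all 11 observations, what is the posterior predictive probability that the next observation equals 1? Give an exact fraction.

1/2

obs 1: x=0 → posterior Beta(6/5, 16/5)
obs 2: x=0 → posterior Beta(6/5, 21/5)
obs 3: x=1 → posterior Beta(11/5, 21/5)
obs 4: x=0 → posterior Beta(11/5, 26/5)
obs 5: x=1 → posterior Beta(16/5, 26/5)
obs 6: x=0 → posterior Beta(16/5, 31/5)
obs 7: x=0 → posterior Beta(16/5, 36/5)
obs 8: x=1 → posterior Beta(21/5, 36/5)
obs 9: x=1 → posterior Beta(26/5, 36/5)
obs 10: x=1 → posterior Beta(31/5, 36/5)
obs 11: x=1 → posterior Beta(36/5, 36/5)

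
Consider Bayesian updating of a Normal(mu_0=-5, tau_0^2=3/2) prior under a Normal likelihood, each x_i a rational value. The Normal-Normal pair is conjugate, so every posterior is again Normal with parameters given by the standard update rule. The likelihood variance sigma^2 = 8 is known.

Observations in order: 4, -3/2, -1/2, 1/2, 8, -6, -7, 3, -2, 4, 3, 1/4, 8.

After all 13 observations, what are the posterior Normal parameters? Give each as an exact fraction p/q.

mu_0=-31/44, tau_0^2=24/55

obs 1: x=4 → posterior Normal(-68/19, 24/19)
obs 2: x=-3/2 → posterior Normal(-145/44, 12/11)
obs 3: x=-1/2 → posterior Normal(-74/25, 24/25)
obs 4: x=1/2 → posterior Normal(-145/56, 6/7)
obs 5: x=8 → posterior Normal(-97/62, 24/31)
obs 6: x=-6 → posterior Normal(-133/68, 12/17)
obs 7: x=-7 → posterior Normal(-175/74, 24/37)
obs 8: x=3 → posterior Normal(-157/80, 3/5)
obs 9: x=-2 → posterior Normal(-169/86, 24/43)
obs 10: x=4 → posterior Normal(-145/92, 12/23)
obs 11: x=3 → posterior Normal(-127/98, 24/49)
obs 12: x=1/4 → posterior Normal(-251/208, 6/13)
obs 13: x=8 → posterior Normal(-31/44, 24/55)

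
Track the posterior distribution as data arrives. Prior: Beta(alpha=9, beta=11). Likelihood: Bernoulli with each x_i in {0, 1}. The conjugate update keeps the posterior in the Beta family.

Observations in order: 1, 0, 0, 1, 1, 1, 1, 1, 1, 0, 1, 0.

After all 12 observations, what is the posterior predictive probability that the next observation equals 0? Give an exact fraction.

obs 1: x=1 → posterior Beta(10, 11)
obs 2: x=0 → posterior Beta(10, 12)
obs 3: x=0 → posterior Beta(10, 13)
obs 4: x=1 → posterior Beta(11, 13)
obs 5: x=1 → posterior Beta(12, 13)
obs 6: x=1 → posterior Beta(13, 13)
obs 7: x=1 → posterior Beta(14, 13)
obs 8: x=1 → posterior Beta(15, 13)
obs 9: x=1 → posterior Beta(16, 13)
obs 10: x=0 → posterior Beta(16, 14)
obs 11: x=1 → posterior Beta(17, 14)
obs 12: x=0 → posterior Beta(17, 15)

15/32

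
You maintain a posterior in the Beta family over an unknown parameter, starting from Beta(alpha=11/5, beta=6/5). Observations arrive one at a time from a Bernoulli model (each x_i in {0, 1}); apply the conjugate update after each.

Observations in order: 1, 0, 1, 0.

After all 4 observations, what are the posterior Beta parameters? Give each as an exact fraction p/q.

alpha=21/5, beta=16/5

obs 1: x=1 → posterior Beta(16/5, 6/5)
obs 2: x=0 → posterior Beta(16/5, 11/5)
obs 3: x=1 → posterior Beta(21/5, 11/5)
obs 4: x=0 → posterior Beta(21/5, 16/5)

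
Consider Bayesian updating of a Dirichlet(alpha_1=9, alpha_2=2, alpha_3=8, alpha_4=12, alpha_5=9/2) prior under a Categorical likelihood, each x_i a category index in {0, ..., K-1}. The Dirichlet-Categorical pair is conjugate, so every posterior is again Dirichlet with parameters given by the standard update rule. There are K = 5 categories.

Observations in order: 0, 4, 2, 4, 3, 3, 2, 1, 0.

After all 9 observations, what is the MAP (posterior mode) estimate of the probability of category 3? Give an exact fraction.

obs 1: x=0 → posterior Dirichlet(10, 2, 8, 12, 9/2)
obs 2: x=4 → posterior Dirichlet(10, 2, 8, 12, 11/2)
obs 3: x=2 → posterior Dirichlet(10, 2, 9, 12, 11/2)
obs 4: x=4 → posterior Dirichlet(10, 2, 9, 12, 13/2)
obs 5: x=3 → posterior Dirichlet(10, 2, 9, 13, 13/2)
obs 6: x=3 → posterior Dirichlet(10, 2, 9, 14, 13/2)
obs 7: x=2 → posterior Dirichlet(10, 2, 10, 14, 13/2)
obs 8: x=1 → posterior Dirichlet(10, 3, 10, 14, 13/2)
obs 9: x=0 → posterior Dirichlet(11, 3, 10, 14, 13/2)

26/79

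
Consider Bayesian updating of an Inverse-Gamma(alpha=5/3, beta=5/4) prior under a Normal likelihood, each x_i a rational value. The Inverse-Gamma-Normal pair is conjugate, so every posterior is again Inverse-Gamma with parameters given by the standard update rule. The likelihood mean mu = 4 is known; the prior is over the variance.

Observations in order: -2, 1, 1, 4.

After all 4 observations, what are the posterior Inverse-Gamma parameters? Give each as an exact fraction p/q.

alpha=11/3, beta=113/4

obs 1: x=-2 → posterior Inverse-Gamma(13/6, 77/4)
obs 2: x=1 → posterior Inverse-Gamma(8/3, 95/4)
obs 3: x=1 → posterior Inverse-Gamma(19/6, 113/4)
obs 4: x=4 → posterior Inverse-Gamma(11/3, 113/4)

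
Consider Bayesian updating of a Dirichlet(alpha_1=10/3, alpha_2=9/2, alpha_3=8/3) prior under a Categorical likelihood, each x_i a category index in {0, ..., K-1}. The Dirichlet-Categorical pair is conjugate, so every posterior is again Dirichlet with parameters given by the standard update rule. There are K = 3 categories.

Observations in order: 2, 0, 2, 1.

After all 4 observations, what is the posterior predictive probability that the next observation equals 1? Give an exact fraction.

11/29

obs 1: x=2 → posterior Dirichlet(10/3, 9/2, 11/3)
obs 2: x=0 → posterior Dirichlet(13/3, 9/2, 11/3)
obs 3: x=2 → posterior Dirichlet(13/3, 9/2, 14/3)
obs 4: x=1 → posterior Dirichlet(13/3, 11/2, 14/3)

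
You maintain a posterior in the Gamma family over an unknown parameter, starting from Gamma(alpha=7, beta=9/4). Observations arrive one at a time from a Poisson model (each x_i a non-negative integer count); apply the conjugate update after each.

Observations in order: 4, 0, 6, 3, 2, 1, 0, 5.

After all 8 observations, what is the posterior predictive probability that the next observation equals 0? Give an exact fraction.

1438626275603521989270100382252682485138269921/19496218600398322091009897030889987945556640625

obs 1: x=4 → posterior Gamma(11, 13/4)
obs 2: x=0 → posterior Gamma(11, 17/4)
obs 3: x=6 → posterior Gamma(17, 21/4)
obs 4: x=3 → posterior Gamma(20, 25/4)
obs 5: x=2 → posterior Gamma(22, 29/4)
obs 6: x=1 → posterior Gamma(23, 33/4)
obs 7: x=0 → posterior Gamma(23, 37/4)
obs 8: x=5 → posterior Gamma(28, 41/4)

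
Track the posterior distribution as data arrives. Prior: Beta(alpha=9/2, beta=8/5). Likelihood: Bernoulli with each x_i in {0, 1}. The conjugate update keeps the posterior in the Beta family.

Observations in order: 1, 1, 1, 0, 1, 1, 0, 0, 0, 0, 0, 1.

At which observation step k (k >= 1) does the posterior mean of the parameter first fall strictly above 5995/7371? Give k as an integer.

obs 1: x=1 → posterior Beta(11/2, 8/5)
obs 2: x=1 → posterior Beta(13/2, 8/5)
obs 3: x=1 → posterior Beta(15/2, 8/5)
obs 4: x=0 → posterior Beta(15/2, 13/5)
obs 5: x=1 → posterior Beta(17/2, 13/5)
obs 6: x=1 → posterior Beta(19/2, 13/5)
obs 7: x=0 → posterior Beta(19/2, 18/5)
obs 8: x=0 → posterior Beta(19/2, 23/5)
obs 9: x=0 → posterior Beta(19/2, 28/5)
obs 10: x=0 → posterior Beta(19/2, 33/5)
obs 11: x=0 → posterior Beta(19/2, 38/5)
obs 12: x=1 → posterior Beta(21/2, 38/5)

k = 3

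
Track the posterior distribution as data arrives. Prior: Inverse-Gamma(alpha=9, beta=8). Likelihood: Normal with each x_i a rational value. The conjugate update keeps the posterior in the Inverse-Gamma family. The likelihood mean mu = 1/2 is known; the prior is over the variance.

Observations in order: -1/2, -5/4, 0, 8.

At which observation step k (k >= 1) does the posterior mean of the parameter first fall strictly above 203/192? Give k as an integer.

k = 2

obs 1: x=-1/2 → posterior Inverse-Gamma(19/2, 17/2)
obs 2: x=-5/4 → posterior Inverse-Gamma(10, 321/32)
obs 3: x=0 → posterior Inverse-Gamma(21/2, 325/32)
obs 4: x=8 → posterior Inverse-Gamma(11, 1225/32)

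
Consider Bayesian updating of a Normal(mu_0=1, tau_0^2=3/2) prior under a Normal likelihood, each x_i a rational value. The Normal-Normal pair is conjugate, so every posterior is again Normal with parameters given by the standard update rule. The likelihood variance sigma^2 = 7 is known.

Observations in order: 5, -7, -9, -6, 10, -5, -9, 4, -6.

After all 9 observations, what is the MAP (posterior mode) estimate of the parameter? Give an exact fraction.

-55/41

obs 1: x=5 → posterior Normal(29/17, 21/17)
obs 2: x=-7 → posterior Normal(2/5, 21/20)
obs 3: x=-9 → posterior Normal(-19/23, 21/23)
obs 4: x=-6 → posterior Normal(-37/26, 21/26)
obs 5: x=10 → posterior Normal(-7/29, 21/29)
obs 6: x=-5 → posterior Normal(-11/16, 21/32)
obs 7: x=-9 → posterior Normal(-7/5, 3/5)
obs 8: x=4 → posterior Normal(-37/38, 21/38)
obs 9: x=-6 → posterior Normal(-55/41, 21/41)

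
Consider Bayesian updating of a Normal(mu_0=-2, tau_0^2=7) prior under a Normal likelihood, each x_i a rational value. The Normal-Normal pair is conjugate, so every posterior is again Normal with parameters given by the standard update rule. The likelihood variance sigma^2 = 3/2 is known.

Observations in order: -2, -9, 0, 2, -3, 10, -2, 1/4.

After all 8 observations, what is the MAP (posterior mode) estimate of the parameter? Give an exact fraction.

obs 1: x=-2 → posterior Normal(-2, 21/17)
obs 2: x=-9 → posterior Normal(-160/31, 21/31)
obs 3: x=0 → posterior Normal(-32/9, 7/15)
obs 4: x=2 → posterior Normal(-132/59, 21/59)
obs 5: x=-3 → posterior Normal(-174/73, 21/73)
obs 6: x=10 → posterior Normal(-34/87, 7/29)
obs 7: x=-2 → posterior Normal(-62/101, 21/101)
obs 8: x=1/4 → posterior Normal(-117/230, 21/115)

-117/230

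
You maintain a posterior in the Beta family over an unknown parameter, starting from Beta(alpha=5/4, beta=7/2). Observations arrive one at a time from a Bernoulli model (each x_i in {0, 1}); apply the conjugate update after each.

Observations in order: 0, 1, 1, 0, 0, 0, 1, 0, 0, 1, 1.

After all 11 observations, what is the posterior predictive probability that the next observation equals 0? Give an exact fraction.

obs 1: x=0 → posterior Beta(5/4, 9/2)
obs 2: x=1 → posterior Beta(9/4, 9/2)
obs 3: x=1 → posterior Beta(13/4, 9/2)
obs 4: x=0 → posterior Beta(13/4, 11/2)
obs 5: x=0 → posterior Beta(13/4, 13/2)
obs 6: x=0 → posterior Beta(13/4, 15/2)
obs 7: x=1 → posterior Beta(17/4, 15/2)
obs 8: x=0 → posterior Beta(17/4, 17/2)
obs 9: x=0 → posterior Beta(17/4, 19/2)
obs 10: x=1 → posterior Beta(21/4, 19/2)
obs 11: x=1 → posterior Beta(25/4, 19/2)

38/63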